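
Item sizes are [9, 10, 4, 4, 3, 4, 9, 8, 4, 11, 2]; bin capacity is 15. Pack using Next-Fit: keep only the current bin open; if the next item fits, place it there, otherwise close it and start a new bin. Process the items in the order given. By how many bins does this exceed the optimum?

1

Next-Fit: [9] [10,4] [4,3,4] [9] [8,4] [11,2] → 6 bins.
Total size 68; any packing needs at least ⌈68/15⌉ = 5 bins.
An optimal packing achieves that bound: [11,4] [10,4] [9,4,2] [9,4] [8,3] → 5 bins.
Excess: 6 − 5 = 1.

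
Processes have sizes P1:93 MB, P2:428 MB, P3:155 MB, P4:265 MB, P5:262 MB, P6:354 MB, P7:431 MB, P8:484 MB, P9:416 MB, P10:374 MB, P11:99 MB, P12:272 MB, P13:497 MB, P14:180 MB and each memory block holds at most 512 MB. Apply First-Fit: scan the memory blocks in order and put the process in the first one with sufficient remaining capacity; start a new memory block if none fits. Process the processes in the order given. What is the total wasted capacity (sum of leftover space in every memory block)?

810

P1 (93 MB) → memory block 1 (remaining 419 MB)
P2 (428 MB) → memory block 2 (remaining 84 MB)
P3 (155 MB) → memory block 1 (remaining 264 MB)
P4 (265 MB) → memory block 3 (remaining 247 MB)
P5 (262 MB) → memory block 1 (remaining 2 MB)
P6 (354 MB) → memory block 4 (remaining 158 MB)
P7 (431 MB) → memory block 5 (remaining 81 MB)
P8 (484 MB) → memory block 6 (remaining 28 MB)
P9 (416 MB) → memory block 7 (remaining 96 MB)
P10 (374 MB) → memory block 8 (remaining 138 MB)
P11 (99 MB) → memory block 3 (remaining 148 MB)
P12 (272 MB) → memory block 9 (remaining 240 MB)
P13 (497 MB) → memory block 10 (remaining 15 MB)
P14 (180 MB) → memory block 9 (remaining 60 MB)
10 memory blocks × 512 MB = 5120 MB; used 4310 MB; unused 810 MB.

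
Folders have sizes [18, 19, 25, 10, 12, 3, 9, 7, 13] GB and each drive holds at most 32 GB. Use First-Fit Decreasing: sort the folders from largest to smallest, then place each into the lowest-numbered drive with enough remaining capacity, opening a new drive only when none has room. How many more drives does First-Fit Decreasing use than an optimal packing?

0

First-Fit Decreasing: [25,7] [19,13] [18,12] [10,9,3] → 4 drives.
Total size 116 GB; any packing needs at least ⌈116/32⌉ = 4 drives.
So 4 is already optimal.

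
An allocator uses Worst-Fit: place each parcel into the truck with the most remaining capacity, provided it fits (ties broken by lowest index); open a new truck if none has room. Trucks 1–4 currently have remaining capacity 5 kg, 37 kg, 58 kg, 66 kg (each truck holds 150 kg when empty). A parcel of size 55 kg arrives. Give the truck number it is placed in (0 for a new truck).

4

Trucks with room: truck 3 (58 kg), truck 4 (66 kg).
Most room is truck 4 with 66 kg free.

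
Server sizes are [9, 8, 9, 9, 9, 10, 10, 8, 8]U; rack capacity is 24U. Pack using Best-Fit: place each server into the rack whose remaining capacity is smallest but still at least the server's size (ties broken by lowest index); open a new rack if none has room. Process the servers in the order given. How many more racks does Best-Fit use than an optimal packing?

1

Best-Fit: [9,8] [9,9] [9,10] [10,8] [8] → 5 racks.
Total size 80U; any packing needs at least ⌈80/24⌉ = 4 racks.
An optimal packing achieves that bound: [10,10] [9,9] [9,9] [8,8,8] → 4 racks.
Excess: 5 − 4 = 1.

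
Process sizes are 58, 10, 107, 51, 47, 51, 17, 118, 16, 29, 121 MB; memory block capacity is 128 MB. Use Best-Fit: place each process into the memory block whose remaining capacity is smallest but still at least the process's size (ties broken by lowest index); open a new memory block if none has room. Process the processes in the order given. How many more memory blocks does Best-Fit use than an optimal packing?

Best-Fit: [58,10,51] [107,17] [47,51,16] [118] [29] [121] → 6 memory blocks.
Total size 625 MB; any packing needs at least ⌈625/128⌉ = 5 memory blocks.
An optimal packing achieves that bound: [121] [118,10] [107,17] [58,51,16] [51,47,29] → 5 memory blocks.
Excess: 6 − 5 = 1.

1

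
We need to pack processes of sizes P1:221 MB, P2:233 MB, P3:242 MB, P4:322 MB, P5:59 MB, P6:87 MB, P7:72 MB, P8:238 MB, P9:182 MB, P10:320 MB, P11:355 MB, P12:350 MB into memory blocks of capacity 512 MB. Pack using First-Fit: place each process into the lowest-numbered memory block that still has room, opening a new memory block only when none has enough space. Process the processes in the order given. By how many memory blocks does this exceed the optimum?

1

First-Fit: [221,233] [242,59,87,72] [322,182] [238] [320] [355] [350] → 7 memory blocks.
Total size 2681 MB; any packing needs at least ⌈2681/512⌉ = 6 memory blocks.
An optimal packing achieves that bound: [355,87,59] [350,72] [322,182] [320] [242,238] [233,221] → 6 memory blocks.
Excess: 7 − 6 = 1.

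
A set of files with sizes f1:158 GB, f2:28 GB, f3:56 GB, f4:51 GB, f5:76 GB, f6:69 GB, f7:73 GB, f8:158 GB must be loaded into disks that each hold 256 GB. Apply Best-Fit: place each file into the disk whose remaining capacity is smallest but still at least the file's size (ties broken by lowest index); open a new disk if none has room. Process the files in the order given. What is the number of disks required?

Put f1 (158 GB) in disk 1; 98 GB remain.
Put f2 (28 GB) in disk 1; 70 GB remain.
Put f3 (56 GB) in disk 1; 14 GB remain.
Put f4 (51 GB) in disk 2; 205 GB remain.
Put f5 (76 GB) in disk 2; 129 GB remain.
Put f6 (69 GB) in disk 2; 60 GB remain.
Put f7 (73 GB) in disk 3; 183 GB remain.
Put f8 (158 GB) in disk 3; 25 GB remain.

3 disks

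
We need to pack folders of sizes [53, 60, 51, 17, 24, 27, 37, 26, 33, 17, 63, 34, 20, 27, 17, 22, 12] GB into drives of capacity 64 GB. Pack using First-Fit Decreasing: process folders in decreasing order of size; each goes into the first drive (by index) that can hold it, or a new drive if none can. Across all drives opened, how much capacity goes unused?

Sorted descending: 63, 60, 53, 51, 37, 34, 33, 27, 27, 26, 24, 22, 20, 17, 17, 17, 12.
63 GB → drive 1 (remaining 1 GB)
60 GB → drive 2 (remaining 4 GB)
53 GB → drive 3 (remaining 11 GB)
51 GB → drive 4 (remaining 13 GB)
37 GB → drive 5 (remaining 27 GB)
34 GB → drive 6 (remaining 30 GB)
33 GB → drive 7 (remaining 31 GB)
27 GB → drive 5 (remaining 0 GB)
27 GB → drive 6 (remaining 3 GB)
26 GB → drive 7 (remaining 5 GB)
24 GB → drive 8 (remaining 40 GB)
22 GB → drive 8 (remaining 18 GB)
20 GB → drive 9 (remaining 44 GB)
17 GB → drive 8 (remaining 1 GB)
17 GB → drive 9 (remaining 27 GB)
17 GB → drive 9 (remaining 10 GB)
12 GB → drive 4 (remaining 1 GB)
9 drives × 64 GB = 576 GB; used 540 GB; unused 36 GB.

36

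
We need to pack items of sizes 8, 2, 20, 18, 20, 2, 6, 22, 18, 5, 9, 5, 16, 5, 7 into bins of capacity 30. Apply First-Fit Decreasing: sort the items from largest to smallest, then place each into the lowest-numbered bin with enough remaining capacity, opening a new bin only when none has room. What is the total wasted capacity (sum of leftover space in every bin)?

17

Sorted descending: 22, 20, 20, 18, 18, 16, 9, 8, 7, 6, 5, 5, 5, 2, 2.
22 → bin 1 (remaining 8)
20 → bin 2 (remaining 10)
20 → bin 3 (remaining 10)
18 → bin 4 (remaining 12)
18 → bin 5 (remaining 12)
16 → bin 6 (remaining 14)
9 → bin 2 (remaining 1)
8 → bin 1 (remaining 0)
7 → bin 3 (remaining 3)
6 → bin 4 (remaining 6)
5 → bin 4 (remaining 1)
5 → bin 5 (remaining 7)
5 → bin 5 (remaining 2)
2 → bin 3 (remaining 1)
2 → bin 5 (remaining 0)
6 bins × 30 = 180; used 163; unused 17.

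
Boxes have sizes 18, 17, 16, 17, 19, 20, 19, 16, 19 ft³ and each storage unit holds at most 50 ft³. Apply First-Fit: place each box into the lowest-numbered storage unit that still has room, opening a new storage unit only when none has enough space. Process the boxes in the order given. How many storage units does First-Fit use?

4 storage units

storage unit 1: place 18 ft³, 32 ft³ left
storage unit 1: place 17 ft³, 15 ft³ left
storage unit 2: place 16 ft³, 34 ft³ left
storage unit 2: place 17 ft³, 17 ft³ left
storage unit 3: place 19 ft³, 31 ft³ left
storage unit 3: place 20 ft³, 11 ft³ left
storage unit 4: place 19 ft³, 31 ft³ left
storage unit 2: place 16 ft³, 1 ft³ left
storage unit 4: place 19 ft³, 12 ft³ left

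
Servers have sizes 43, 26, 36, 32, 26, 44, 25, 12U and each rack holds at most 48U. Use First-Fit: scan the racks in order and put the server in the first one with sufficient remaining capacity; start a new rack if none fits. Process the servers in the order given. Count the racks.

7

rack 1: place 43U, 5U left
rack 2: place 26U, 22U left
rack 3: place 36U, 12U left
rack 4: place 32U, 16U left
rack 5: place 26U, 22U left
rack 6: place 44U, 4U left
rack 7: place 25U, 23U left
rack 2: place 12U, 10U left
Final racks: [43] [26,12] [36] [32] [26] [44] [25].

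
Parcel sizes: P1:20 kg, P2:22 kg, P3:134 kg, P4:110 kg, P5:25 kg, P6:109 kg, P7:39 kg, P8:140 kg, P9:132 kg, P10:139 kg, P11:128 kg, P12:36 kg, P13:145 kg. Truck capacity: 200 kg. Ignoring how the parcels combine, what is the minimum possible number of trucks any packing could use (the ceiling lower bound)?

Total size = 20 + 22 + 134 + 110 + 25 + 109 + 39 + 140 + 132 + 139 + 128 + 36 + 145 = 1179 kg.
⌈1179 / 200⌉ = 6.

6 trucks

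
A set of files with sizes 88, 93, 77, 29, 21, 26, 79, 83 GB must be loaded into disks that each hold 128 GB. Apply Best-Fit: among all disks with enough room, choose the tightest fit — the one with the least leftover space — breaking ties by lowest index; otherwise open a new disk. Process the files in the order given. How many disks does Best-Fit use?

88 GB → disk 1 (remaining 40 GB)
93 GB → disk 2 (remaining 35 GB)
77 GB → disk 3 (remaining 51 GB)
29 GB → disk 2 (remaining 6 GB)
21 GB → disk 1 (remaining 19 GB)
26 GB → disk 3 (remaining 25 GB)
79 GB → disk 4 (remaining 49 GB)
83 GB → disk 5 (remaining 45 GB)
Final disks: [88,21] [93,29] [77,26] [79] [83].

5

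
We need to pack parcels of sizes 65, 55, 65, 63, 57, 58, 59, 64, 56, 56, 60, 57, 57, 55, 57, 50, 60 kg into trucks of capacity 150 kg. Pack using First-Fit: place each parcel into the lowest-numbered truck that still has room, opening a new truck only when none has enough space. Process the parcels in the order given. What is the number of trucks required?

65 kg → truck 1 (remaining 85 kg)
55 kg → truck 1 (remaining 30 kg)
65 kg → truck 2 (remaining 85 kg)
63 kg → truck 2 (remaining 22 kg)
57 kg → truck 3 (remaining 93 kg)
58 kg → truck 3 (remaining 35 kg)
59 kg → truck 4 (remaining 91 kg)
64 kg → truck 4 (remaining 27 kg)
56 kg → truck 5 (remaining 94 kg)
56 kg → truck 5 (remaining 38 kg)
60 kg → truck 6 (remaining 90 kg)
57 kg → truck 6 (remaining 33 kg)
57 kg → truck 7 (remaining 93 kg)
55 kg → truck 7 (remaining 38 kg)
57 kg → truck 8 (remaining 93 kg)
50 kg → truck 8 (remaining 43 kg)
60 kg → truck 9 (remaining 90 kg)

9 trucks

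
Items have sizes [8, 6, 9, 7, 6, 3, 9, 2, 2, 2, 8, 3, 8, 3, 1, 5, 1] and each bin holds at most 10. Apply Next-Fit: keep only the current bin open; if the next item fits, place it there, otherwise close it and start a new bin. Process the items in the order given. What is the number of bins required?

11

Put 8 in bin 1; 2 remain.
Put 6 in bin 2; 4 remain.
Put 9 in bin 3; 1 remain.
Put 7 in bin 4; 3 remain.
Put 6 in bin 5; 4 remain.
Put 3 in bin 5; 1 remain.
Put 9 in bin 6; 1 remain.
Put 2 in bin 7; 8 remain.
Put 2 in bin 7; 6 remain.
Put 2 in bin 7; 4 remain.
Put 8 in bin 8; 2 remain.
Put 3 in bin 9; 7 remain.
Put 8 in bin 10; 2 remain.
Put 3 in bin 11; 7 remain.
Put 1 in bin 11; 6 remain.
Put 5 in bin 11; 1 remain.
Put 1 in bin 11; 0 remain.
Final bins: [8] [6] [9] [7] [6,3] [9] [2,2,2] [8] [3] [8] [3,1,5,1].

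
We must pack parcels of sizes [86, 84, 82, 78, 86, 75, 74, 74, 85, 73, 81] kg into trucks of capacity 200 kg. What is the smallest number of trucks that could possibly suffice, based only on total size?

Total size = 86 + 84 + 82 + 78 + 86 + 75 + 74 + 74 + 85 + 73 + 81 = 878 kg.
⌈878 / 200⌉ = 5.

5 trucks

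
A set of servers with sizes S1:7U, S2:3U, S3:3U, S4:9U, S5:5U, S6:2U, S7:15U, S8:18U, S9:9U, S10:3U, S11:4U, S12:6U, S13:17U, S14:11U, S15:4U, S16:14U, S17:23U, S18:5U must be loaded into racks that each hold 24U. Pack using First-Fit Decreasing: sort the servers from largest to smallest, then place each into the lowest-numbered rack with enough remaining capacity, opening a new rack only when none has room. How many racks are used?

Sorted descending: 23, 18, 17, 15, 14, 11, 9, 9, 7, 6, 5, 5, 4, 4, 3, 3, 3, 2.
23U → rack 1 (remaining 1U)
18U → rack 2 (remaining 6U)
17U → rack 3 (remaining 7U)
15U → rack 4 (remaining 9U)
14U → rack 5 (remaining 10U)
11U → rack 6 (remaining 13U)
9U → rack 4 (remaining 0U)
9U → rack 5 (remaining 1U)
7U → rack 3 (remaining 0U)
6U → rack 2 (remaining 0U)
5U → rack 6 (remaining 8U)
5U → rack 6 (remaining 3U)
4U → rack 7 (remaining 20U)
4U → rack 7 (remaining 16U)
3U → rack 6 (remaining 0U)
3U → rack 7 (remaining 13U)
3U → rack 7 (remaining 10U)
2U → rack 7 (remaining 8U)
Final racks: [23] [18,6] [17,7] [15,9] [14,9] [11,5,5,3] [4,4,3,3,2].

7 racks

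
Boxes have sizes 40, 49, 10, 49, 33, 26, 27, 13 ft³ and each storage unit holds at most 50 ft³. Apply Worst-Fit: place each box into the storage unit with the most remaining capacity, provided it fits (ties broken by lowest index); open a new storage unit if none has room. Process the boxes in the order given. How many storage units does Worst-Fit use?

6

Put 40 ft³ in storage unit 1; 10 ft³ remain.
Put 49 ft³ in storage unit 2; 1 ft³ remain.
Put 10 ft³ in storage unit 1; 0 ft³ remain.
Put 49 ft³ in storage unit 3; 1 ft³ remain.
Put 33 ft³ in storage unit 4; 17 ft³ remain.
Put 26 ft³ in storage unit 5; 24 ft³ remain.
Put 27 ft³ in storage unit 6; 23 ft³ remain.
Put 13 ft³ in storage unit 5; 11 ft³ remain.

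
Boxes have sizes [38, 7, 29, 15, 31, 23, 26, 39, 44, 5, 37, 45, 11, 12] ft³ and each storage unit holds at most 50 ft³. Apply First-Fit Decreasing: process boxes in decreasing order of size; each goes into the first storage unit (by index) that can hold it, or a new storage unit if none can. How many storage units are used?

8 storage units

Sorted descending: 45, 44, 39, 38, 37, 31, 29, 26, 23, 15, 12, 11, 7, 5.
Put 45 ft³ in storage unit 1; 5 ft³ remain.
Put 44 ft³ in storage unit 2; 6 ft³ remain.
Put 39 ft³ in storage unit 3; 11 ft³ remain.
Put 38 ft³ in storage unit 4; 12 ft³ remain.
Put 37 ft³ in storage unit 5; 13 ft³ remain.
Put 31 ft³ in storage unit 6; 19 ft³ remain.
Put 29 ft³ in storage unit 7; 21 ft³ remain.
Put 26 ft³ in storage unit 8; 24 ft³ remain.
Put 23 ft³ in storage unit 8; 1 ft³ remain.
Put 15 ft³ in storage unit 6; 4 ft³ remain.
Put 12 ft³ in storage unit 4; 0 ft³ remain.
Put 11 ft³ in storage unit 3; 0 ft³ remain.
Put 7 ft³ in storage unit 5; 6 ft³ remain.
Put 5 ft³ in storage unit 1; 0 ft³ remain.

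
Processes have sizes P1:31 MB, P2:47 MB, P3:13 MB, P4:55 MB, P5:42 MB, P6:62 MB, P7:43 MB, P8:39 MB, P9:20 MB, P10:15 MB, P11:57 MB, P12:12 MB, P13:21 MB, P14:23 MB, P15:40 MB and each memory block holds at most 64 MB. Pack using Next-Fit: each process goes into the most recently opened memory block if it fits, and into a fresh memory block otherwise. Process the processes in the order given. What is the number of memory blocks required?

Put P1 (31 MB) in memory block 1; 33 MB remain.
Put P2 (47 MB) in memory block 2; 17 MB remain.
Put P3 (13 MB) in memory block 2; 4 MB remain.
Put P4 (55 MB) in memory block 3; 9 MB remain.
Put P5 (42 MB) in memory block 4; 22 MB remain.
Put P6 (62 MB) in memory block 5; 2 MB remain.
Put P7 (43 MB) in memory block 6; 21 MB remain.
Put P8 (39 MB) in memory block 7; 25 MB remain.
Put P9 (20 MB) in memory block 7; 5 MB remain.
Put P10 (15 MB) in memory block 8; 49 MB remain.
Put P11 (57 MB) in memory block 9; 7 MB remain.
Put P12 (12 MB) in memory block 10; 52 MB remain.
Put P13 (21 MB) in memory block 10; 31 MB remain.
Put P14 (23 MB) in memory block 10; 8 MB remain.
Put P15 (40 MB) in memory block 11; 24 MB remain.

11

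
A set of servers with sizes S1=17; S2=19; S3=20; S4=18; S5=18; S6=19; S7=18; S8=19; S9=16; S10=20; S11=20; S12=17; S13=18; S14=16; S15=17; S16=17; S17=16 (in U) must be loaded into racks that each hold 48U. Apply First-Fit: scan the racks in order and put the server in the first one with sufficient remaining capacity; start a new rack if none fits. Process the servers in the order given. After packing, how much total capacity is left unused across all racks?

S1 (17U) → rack 1 (remaining 31U)
S2 (19U) → rack 1 (remaining 12U)
S3 (20U) → rack 2 (remaining 28U)
S4 (18U) → rack 2 (remaining 10U)
S5 (18U) → rack 3 (remaining 30U)
S6 (19U) → rack 3 (remaining 11U)
S7 (18U) → rack 4 (remaining 30U)
S8 (19U) → rack 4 (remaining 11U)
S9 (16U) → rack 5 (remaining 32U)
S10 (20U) → rack 5 (remaining 12U)
S11 (20U) → rack 6 (remaining 28U)
S12 (17U) → rack 6 (remaining 11U)
S13 (18U) → rack 7 (remaining 30U)
S14 (16U) → rack 7 (remaining 14U)
S15 (17U) → rack 8 (remaining 31U)
S16 (17U) → rack 8 (remaining 14U)
S17 (16U) → rack 9 (remaining 32U)
9 racks × 48U = 432U; used 305U; unused 127U.

127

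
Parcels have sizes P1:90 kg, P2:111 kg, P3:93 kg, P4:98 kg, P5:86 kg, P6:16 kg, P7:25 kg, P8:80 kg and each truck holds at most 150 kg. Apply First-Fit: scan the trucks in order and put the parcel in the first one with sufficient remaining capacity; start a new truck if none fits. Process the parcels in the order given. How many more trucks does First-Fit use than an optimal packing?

First-Fit: [90,16,25] [111] [93] [98] [86] [80] → 6 trucks.
6 parcels exceed 75 kg (half the capacity), and no two of those can share a truck, so at least 6 trucks are needed.
So 6 is already optimal.

0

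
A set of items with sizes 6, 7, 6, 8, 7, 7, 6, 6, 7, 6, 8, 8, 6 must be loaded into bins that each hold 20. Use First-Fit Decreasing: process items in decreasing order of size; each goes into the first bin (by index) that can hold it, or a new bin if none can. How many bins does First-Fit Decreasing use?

Sorted descending: 8, 8, 8, 7, 7, 7, 7, 6, 6, 6, 6, 6, 6.
bin 1: place 8, 12 left
bin 1: place 8, 4 left
bin 2: place 8, 12 left
bin 2: place 7, 5 left
bin 3: place 7, 13 left
bin 3: place 7, 6 left
bin 4: place 7, 13 left
bin 3: place 6, 0 left
bin 4: place 6, 7 left
bin 4: place 6, 1 left
bin 5: place 6, 14 left
bin 5: place 6, 8 left
bin 5: place 6, 2 left
Final bins: [8,8] [8,7] [7,7,6] [7,6,6] [6,6,6].

5 bins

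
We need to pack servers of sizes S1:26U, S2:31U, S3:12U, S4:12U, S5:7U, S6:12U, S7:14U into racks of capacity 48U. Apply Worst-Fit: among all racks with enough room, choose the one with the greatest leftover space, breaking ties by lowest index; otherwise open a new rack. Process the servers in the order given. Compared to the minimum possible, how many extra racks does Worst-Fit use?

0

Worst-Fit: [26,12,7] [31,12] [12,14] → 3 racks.
Total size 114U; any packing needs at least ⌈114/48⌉ = 3 racks.
So 3 is already optimal.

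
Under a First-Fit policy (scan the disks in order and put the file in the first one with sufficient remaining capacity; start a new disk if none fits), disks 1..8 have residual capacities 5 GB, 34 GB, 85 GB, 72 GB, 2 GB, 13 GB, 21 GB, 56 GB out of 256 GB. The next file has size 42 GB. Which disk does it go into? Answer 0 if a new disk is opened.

Disks with room: disk 3 (85 GB), disk 4 (72 GB), disk 8 (56 GB).
The first with room is disk 3.

3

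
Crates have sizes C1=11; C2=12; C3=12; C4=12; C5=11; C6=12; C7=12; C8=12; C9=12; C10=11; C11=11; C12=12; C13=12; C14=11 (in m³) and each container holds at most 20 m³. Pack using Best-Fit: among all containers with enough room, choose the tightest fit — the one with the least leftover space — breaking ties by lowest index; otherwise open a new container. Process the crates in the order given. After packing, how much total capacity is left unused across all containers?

Put C1 (11 m³) in container 1; 9 m³ remain.
Put C2 (12 m³) in container 2; 8 m³ remain.
Put C3 (12 m³) in container 3; 8 m³ remain.
Put C4 (12 m³) in container 4; 8 m³ remain.
Put C5 (11 m³) in container 5; 9 m³ remain.
Put C6 (12 m³) in container 6; 8 m³ remain.
Put C7 (12 m³) in container 7; 8 m³ remain.
Put C8 (12 m³) in container 8; 8 m³ remain.
Put C9 (12 m³) in container 9; 8 m³ remain.
Put C10 (11 m³) in container 10; 9 m³ remain.
Put C11 (11 m³) in container 11; 9 m³ remain.
Put C12 (12 m³) in container 12; 8 m³ remain.
Put C13 (12 m³) in container 13; 8 m³ remain.
Put C14 (11 m³) in container 14; 9 m³ remain.
14 containers × 20 m³ = 280 m³; used 163 m³; unused 117 m³.

117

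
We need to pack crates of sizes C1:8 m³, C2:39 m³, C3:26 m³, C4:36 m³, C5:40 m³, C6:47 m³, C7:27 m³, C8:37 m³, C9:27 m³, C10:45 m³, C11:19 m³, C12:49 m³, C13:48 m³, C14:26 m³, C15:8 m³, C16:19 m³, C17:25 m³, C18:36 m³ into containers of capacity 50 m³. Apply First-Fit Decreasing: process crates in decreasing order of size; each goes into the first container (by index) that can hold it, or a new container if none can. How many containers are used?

Sorted descending: 49, 48, 47, 45, 40, 39, 37, 36, 36, 27, 27, 26, 26, 25, 19, 19, 8, 8.
49 m³ → container 1 (remaining 1 m³)
48 m³ → container 2 (remaining 2 m³)
47 m³ → container 3 (remaining 3 m³)
45 m³ → container 4 (remaining 5 m³)
40 m³ → container 5 (remaining 10 m³)
39 m³ → container 6 (remaining 11 m³)
37 m³ → container 7 (remaining 13 m³)
36 m³ → container 8 (remaining 14 m³)
36 m³ → container 9 (remaining 14 m³)
27 m³ → container 10 (remaining 23 m³)
27 m³ → container 11 (remaining 23 m³)
26 m³ → container 12 (remaining 24 m³)
26 m³ → container 13 (remaining 24 m³)
25 m³ → container 14 (remaining 25 m³)
19 m³ → container 10 (remaining 4 m³)
19 m³ → container 11 (remaining 4 m³)
8 m³ → container 5 (remaining 2 m³)
8 m³ → container 6 (remaining 3 m³)
Final containers: [49] [48] [47] [45] [40,8] [39,8] [37] [36] [36] [27,19] [27,19] [26] [26] [25].

14 containers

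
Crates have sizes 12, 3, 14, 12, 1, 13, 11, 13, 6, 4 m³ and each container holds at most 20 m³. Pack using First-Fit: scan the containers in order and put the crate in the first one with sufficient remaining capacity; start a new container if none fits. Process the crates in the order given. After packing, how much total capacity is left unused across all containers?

31

container 1: place 12 m³, 8 m³ left
container 1: place 3 m³, 5 m³ left
container 2: place 14 m³, 6 m³ left
container 3: place 12 m³, 8 m³ left
container 1: place 1 m³, 4 m³ left
container 4: place 13 m³, 7 m³ left
container 5: place 11 m³, 9 m³ left
container 6: place 13 m³, 7 m³ left
container 2: place 6 m³, 0 m³ left
container 1: place 4 m³, 0 m³ left
6 containers × 20 m³ = 120 m³; used 89 m³; unused 31 m³.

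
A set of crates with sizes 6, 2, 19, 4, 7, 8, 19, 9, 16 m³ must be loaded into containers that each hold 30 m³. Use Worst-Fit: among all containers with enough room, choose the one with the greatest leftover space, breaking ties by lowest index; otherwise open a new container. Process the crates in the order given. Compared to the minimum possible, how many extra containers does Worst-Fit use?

1

Worst-Fit: [6,2,19] [4,7,8,9] [19] [16] → 4 containers.
Total size 90 m³; any packing needs at least ⌈90/30⌉ = 3 containers.
An optimal packing achieves that bound: [19,9,2] [19,7,4] [16,8,6] → 3 containers.
Excess: 4 − 3 = 1.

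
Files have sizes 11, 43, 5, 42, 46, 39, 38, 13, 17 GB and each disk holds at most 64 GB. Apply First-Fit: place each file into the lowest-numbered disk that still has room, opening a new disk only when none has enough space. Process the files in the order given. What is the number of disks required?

Put 11 GB in disk 1; 53 GB remain.
Put 43 GB in disk 1; 10 GB remain.
Put 5 GB in disk 1; 5 GB remain.
Put 42 GB in disk 2; 22 GB remain.
Put 46 GB in disk 3; 18 GB remain.
Put 39 GB in disk 4; 25 GB remain.
Put 38 GB in disk 5; 26 GB remain.
Put 13 GB in disk 2; 9 GB remain.
Put 17 GB in disk 3; 1 GB remain.
Final disks: [11,43,5] [42,13] [46,17] [39] [38].

5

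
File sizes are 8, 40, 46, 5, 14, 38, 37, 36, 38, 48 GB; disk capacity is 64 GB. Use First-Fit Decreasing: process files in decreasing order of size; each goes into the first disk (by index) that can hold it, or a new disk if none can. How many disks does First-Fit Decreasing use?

7

Sorted descending: 48, 46, 40, 38, 38, 37, 36, 14, 8, 5.
48 GB → disk 1 (remaining 16 GB)
46 GB → disk 2 (remaining 18 GB)
40 GB → disk 3 (remaining 24 GB)
38 GB → disk 4 (remaining 26 GB)
38 GB → disk 5 (remaining 26 GB)
37 GB → disk 6 (remaining 27 GB)
36 GB → disk 7 (remaining 28 GB)
14 GB → disk 1 (remaining 2 GB)
8 GB → disk 2 (remaining 10 GB)
5 GB → disk 2 (remaining 5 GB)
Final disks: [48,14] [46,8,5] [40] [38] [38] [37] [36].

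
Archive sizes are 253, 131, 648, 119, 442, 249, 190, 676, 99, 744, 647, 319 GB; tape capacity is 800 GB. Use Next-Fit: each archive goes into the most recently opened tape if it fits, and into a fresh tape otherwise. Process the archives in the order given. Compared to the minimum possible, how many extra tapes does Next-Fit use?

Next-Fit: [253,131] [648,119] [442,249] [190] [676,99] [744] [647] [319] → 8 tapes.
Total size 4517 GB; any packing needs at least ⌈4517/800⌉ = 6 tapes.
An optimal packing achieves that bound: [744] [676,119] [648,131] [647,99] [442,319] [253,249,190] → 6 tapes.
Excess: 8 − 6 = 2.

2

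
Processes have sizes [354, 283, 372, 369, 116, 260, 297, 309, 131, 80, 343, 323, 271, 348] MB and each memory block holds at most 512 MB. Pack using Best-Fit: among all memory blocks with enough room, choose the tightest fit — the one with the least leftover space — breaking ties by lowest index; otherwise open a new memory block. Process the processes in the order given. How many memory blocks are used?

11

Put 354 MB in memory block 1; 158 MB remain.
Put 283 MB in memory block 2; 229 MB remain.
Put 372 MB in memory block 3; 140 MB remain.
Put 369 MB in memory block 4; 143 MB remain.
Put 116 MB in memory block 3; 24 MB remain.
Put 260 MB in memory block 5; 252 MB remain.
Put 297 MB in memory block 6; 215 MB remain.
Put 309 MB in memory block 7; 203 MB remain.
Put 131 MB in memory block 4; 12 MB remain.
Put 80 MB in memory block 1; 78 MB remain.
Put 343 MB in memory block 8; 169 MB remain.
Put 323 MB in memory block 9; 189 MB remain.
Put 271 MB in memory block 10; 241 MB remain.
Put 348 MB in memory block 11; 164 MB remain.
Final memory blocks: [354,80] [283] [372,116] [369,131] [260] [297] [309] [343] [323] [271] [348].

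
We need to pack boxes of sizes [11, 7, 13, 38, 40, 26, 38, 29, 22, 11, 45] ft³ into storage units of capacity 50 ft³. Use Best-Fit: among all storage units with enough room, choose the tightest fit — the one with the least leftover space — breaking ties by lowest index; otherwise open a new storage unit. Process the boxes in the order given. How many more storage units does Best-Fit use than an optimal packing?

1

Best-Fit: [11,7,13] [38,11] [40] [26,22] [38] [29] [45] → 7 storage units.
Total size 280 ft³; any packing needs at least ⌈280/50⌉ = 6 storage units.
An optimal packing achieves that bound: [45] [40,7] [38,11] [38,11] [29,13] [26,22] → 6 storage units.
Excess: 7 − 6 = 1.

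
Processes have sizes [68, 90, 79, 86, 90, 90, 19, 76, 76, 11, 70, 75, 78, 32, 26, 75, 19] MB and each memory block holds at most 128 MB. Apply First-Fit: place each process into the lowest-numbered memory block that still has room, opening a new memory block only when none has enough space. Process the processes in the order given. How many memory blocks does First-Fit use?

Put 68 MB in memory block 1; 60 MB remain.
Put 90 MB in memory block 2; 38 MB remain.
Put 79 MB in memory block 3; 49 MB remain.
Put 86 MB in memory block 4; 42 MB remain.
Put 90 MB in memory block 5; 38 MB remain.
Put 90 MB in memory block 6; 38 MB remain.
Put 19 MB in memory block 1; 41 MB remain.
Put 76 MB in memory block 7; 52 MB remain.
Put 76 MB in memory block 8; 52 MB remain.
Put 11 MB in memory block 1; 30 MB remain.
Put 70 MB in memory block 9; 58 MB remain.
Put 75 MB in memory block 10; 53 MB remain.
Put 78 MB in memory block 11; 50 MB remain.
Put 32 MB in memory block 2; 6 MB remain.
Put 26 MB in memory block 1; 4 MB remain.
Put 75 MB in memory block 12; 53 MB remain.
Put 19 MB in memory block 3; 30 MB remain.
Final memory blocks: [68,19,11,26] [90,32] [79,19] [86] [90] [90] [76] [76] [70] [75] [78] [75].

12 memory blocks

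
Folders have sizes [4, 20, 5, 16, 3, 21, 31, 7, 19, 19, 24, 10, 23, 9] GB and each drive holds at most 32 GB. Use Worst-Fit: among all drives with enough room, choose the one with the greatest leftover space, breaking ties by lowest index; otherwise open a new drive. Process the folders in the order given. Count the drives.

Put 4 GB in drive 1; 28 GB remain.
Put 20 GB in drive 1; 8 GB remain.
Put 5 GB in drive 1; 3 GB remain.
Put 16 GB in drive 2; 16 GB remain.
Put 3 GB in drive 2; 13 GB remain.
Put 21 GB in drive 3; 11 GB remain.
Put 31 GB in drive 4; 1 GB remain.
Put 7 GB in drive 2; 6 GB remain.
Put 19 GB in drive 5; 13 GB remain.
Put 19 GB in drive 6; 13 GB remain.
Put 24 GB in drive 7; 8 GB remain.
Put 10 GB in drive 5; 3 GB remain.
Put 23 GB in drive 8; 9 GB remain.
Put 9 GB in drive 6; 4 GB remain.

8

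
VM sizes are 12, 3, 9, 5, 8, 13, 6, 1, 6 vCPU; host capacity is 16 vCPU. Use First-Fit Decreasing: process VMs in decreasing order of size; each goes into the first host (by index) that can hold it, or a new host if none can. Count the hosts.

Sorted descending: 13, 12, 9, 8, 6, 6, 5, 3, 1.
host 1: place 13 vCPU, 3 vCPU left
host 2: place 12 vCPU, 4 vCPU left
host 3: place 9 vCPU, 7 vCPU left
host 4: place 8 vCPU, 8 vCPU left
host 3: place 6 vCPU, 1 vCPU left
host 4: place 6 vCPU, 2 vCPU left
host 5: place 5 vCPU, 11 vCPU left
host 1: place 3 vCPU, 0 vCPU left
host 2: place 1 vCPU, 3 vCPU left

5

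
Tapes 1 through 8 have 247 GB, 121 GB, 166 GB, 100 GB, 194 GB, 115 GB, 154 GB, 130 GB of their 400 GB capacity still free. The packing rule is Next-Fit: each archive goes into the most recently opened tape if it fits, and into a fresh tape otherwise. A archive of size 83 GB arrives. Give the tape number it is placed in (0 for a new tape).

8

Next-Fit only looks at tape 8, which has 130 GB free.
83 GB fits there.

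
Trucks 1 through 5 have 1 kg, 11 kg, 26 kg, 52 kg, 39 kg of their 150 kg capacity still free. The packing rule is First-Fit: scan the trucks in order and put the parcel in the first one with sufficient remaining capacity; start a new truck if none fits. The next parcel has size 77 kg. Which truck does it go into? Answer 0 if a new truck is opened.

No truck has ≥ 77 kg free, so a new truck is opened.

0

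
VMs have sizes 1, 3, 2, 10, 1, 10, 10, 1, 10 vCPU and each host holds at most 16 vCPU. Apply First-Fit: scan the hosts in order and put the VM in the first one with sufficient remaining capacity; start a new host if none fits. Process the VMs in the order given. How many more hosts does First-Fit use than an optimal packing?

First-Fit: [1,3,2,10] [1,10,1] [10] [10] → 4 hosts.
4 VMs exceed 8 vCPU (half the capacity), and no two of those can share a host, so at least 4 hosts are needed.
So 4 is already optimal.

0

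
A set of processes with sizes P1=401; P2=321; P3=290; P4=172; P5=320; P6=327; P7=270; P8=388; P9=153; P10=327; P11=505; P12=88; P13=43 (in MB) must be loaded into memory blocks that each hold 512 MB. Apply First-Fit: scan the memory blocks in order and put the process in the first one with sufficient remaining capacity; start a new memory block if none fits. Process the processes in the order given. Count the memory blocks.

9 memory blocks

Put P1 (401 MB) in memory block 1; 111 MB remain.
Put P2 (321 MB) in memory block 2; 191 MB remain.
Put P3 (290 MB) in memory block 3; 222 MB remain.
Put P4 (172 MB) in memory block 2; 19 MB remain.
Put P5 (320 MB) in memory block 4; 192 MB remain.
Put P6 (327 MB) in memory block 5; 185 MB remain.
Put P7 (270 MB) in memory block 6; 242 MB remain.
Put P8 (388 MB) in memory block 7; 124 MB remain.
Put P9 (153 MB) in memory block 3; 69 MB remain.
Put P10 (327 MB) in memory block 8; 185 MB remain.
Put P11 (505 MB) in memory block 9; 7 MB remain.
Put P12 (88 MB) in memory block 1; 23 MB remain.
Put P13 (43 MB) in memory block 3; 26 MB remain.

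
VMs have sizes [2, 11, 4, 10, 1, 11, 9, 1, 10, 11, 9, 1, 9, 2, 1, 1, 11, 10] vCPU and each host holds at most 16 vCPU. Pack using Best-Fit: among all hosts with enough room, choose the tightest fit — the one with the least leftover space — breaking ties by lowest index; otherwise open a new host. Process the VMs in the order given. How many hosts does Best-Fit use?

Put 2 vCPU in host 1; 14 vCPU remain.
Put 11 vCPU in host 1; 3 vCPU remain.
Put 4 vCPU in host 2; 12 vCPU remain.
Put 10 vCPU in host 2; 2 vCPU remain.
Put 1 vCPU in host 2; 1 vCPU remain.
Put 11 vCPU in host 3; 5 vCPU remain.
Put 9 vCPU in host 4; 7 vCPU remain.
Put 1 vCPU in host 2; 0 vCPU remain.
Put 10 vCPU in host 5; 6 vCPU remain.
Put 11 vCPU in host 6; 5 vCPU remain.
Put 9 vCPU in host 7; 7 vCPU remain.
Put 1 vCPU in host 1; 2 vCPU remain.
Put 9 vCPU in host 8; 7 vCPU remain.
Put 2 vCPU in host 1; 0 vCPU remain.
Put 1 vCPU in host 3; 4 vCPU remain.
Put 1 vCPU in host 3; 3 vCPU remain.
Put 11 vCPU in host 9; 5 vCPU remain.
Put 10 vCPU in host 10; 6 vCPU remain.
Final hosts: [2,11,1,2] [4,10,1,1] [11,1,1] [9] [10] [11] [9] [9] [11] [10].

10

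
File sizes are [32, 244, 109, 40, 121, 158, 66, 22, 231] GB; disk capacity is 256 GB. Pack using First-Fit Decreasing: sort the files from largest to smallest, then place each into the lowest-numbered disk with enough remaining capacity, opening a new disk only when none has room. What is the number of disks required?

Sorted descending: 244, 231, 158, 121, 109, 66, 40, 32, 22.
disk 1: place 244 GB, 12 GB left
disk 2: place 231 GB, 25 GB left
disk 3: place 158 GB, 98 GB left
disk 4: place 121 GB, 135 GB left
disk 4: place 109 GB, 26 GB left
disk 3: place 66 GB, 32 GB left
disk 5: place 40 GB, 216 GB left
disk 3: place 32 GB, 0 GB left
disk 2: place 22 GB, 3 GB left

5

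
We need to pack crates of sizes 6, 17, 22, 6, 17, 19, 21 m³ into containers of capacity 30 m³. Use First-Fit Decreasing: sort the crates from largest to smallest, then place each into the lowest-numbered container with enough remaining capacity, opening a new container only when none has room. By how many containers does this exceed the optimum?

First-Fit Decreasing: [22,6] [21,6] [19] [17] [17] → 5 containers.
5 crates exceed 15 m³ (half the capacity), and no two of those can share a container, so at least 5 containers are needed.
So 5 is already optimal.

0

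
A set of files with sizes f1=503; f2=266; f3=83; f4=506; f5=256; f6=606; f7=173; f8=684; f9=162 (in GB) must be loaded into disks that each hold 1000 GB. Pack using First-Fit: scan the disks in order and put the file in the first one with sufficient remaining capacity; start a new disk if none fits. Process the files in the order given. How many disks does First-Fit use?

4

disk 1: place f1 (503 GB), 497 GB left
disk 1: place f2 (266 GB), 231 GB left
disk 1: place f3 (83 GB), 148 GB left
disk 2: place f4 (506 GB), 494 GB left
disk 2: place f5 (256 GB), 238 GB left
disk 3: place f6 (606 GB), 394 GB left
disk 2: place f7 (173 GB), 65 GB left
disk 4: place f8 (684 GB), 316 GB left
disk 3: place f9 (162 GB), 232 GB left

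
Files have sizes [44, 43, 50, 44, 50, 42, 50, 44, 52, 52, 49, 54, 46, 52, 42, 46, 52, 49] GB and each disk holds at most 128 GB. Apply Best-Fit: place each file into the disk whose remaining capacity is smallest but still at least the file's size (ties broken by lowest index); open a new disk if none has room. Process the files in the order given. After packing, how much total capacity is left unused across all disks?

291

44 GB → disk 1 (remaining 84 GB)
43 GB → disk 1 (remaining 41 GB)
50 GB → disk 2 (remaining 78 GB)
44 GB → disk 2 (remaining 34 GB)
50 GB → disk 3 (remaining 78 GB)
42 GB → disk 3 (remaining 36 GB)
50 GB → disk 4 (remaining 78 GB)
44 GB → disk 4 (remaining 34 GB)
52 GB → disk 5 (remaining 76 GB)
52 GB → disk 5 (remaining 24 GB)
49 GB → disk 6 (remaining 79 GB)
54 GB → disk 6 (remaining 25 GB)
46 GB → disk 7 (remaining 82 GB)
52 GB → disk 7 (remaining 30 GB)
42 GB → disk 8 (remaining 86 GB)
46 GB → disk 8 (remaining 40 GB)
52 GB → disk 9 (remaining 76 GB)
49 GB → disk 9 (remaining 27 GB)
9 disks × 128 GB = 1152 GB; used 861 GB; unused 291 GB.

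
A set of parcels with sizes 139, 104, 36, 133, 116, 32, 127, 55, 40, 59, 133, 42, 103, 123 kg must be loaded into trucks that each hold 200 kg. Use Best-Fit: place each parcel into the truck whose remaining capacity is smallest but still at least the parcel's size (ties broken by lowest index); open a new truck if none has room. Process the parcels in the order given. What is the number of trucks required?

Put 139 kg in truck 1; 61 kg remain.
Put 104 kg in truck 2; 96 kg remain.
Put 36 kg in truck 1; 25 kg remain.
Put 133 kg in truck 3; 67 kg remain.
Put 116 kg in truck 4; 84 kg remain.
Put 32 kg in truck 3; 35 kg remain.
Put 127 kg in truck 5; 73 kg remain.
Put 55 kg in truck 5; 18 kg remain.
Put 40 kg in truck 4; 44 kg remain.
Put 59 kg in truck 2; 37 kg remain.
Put 133 kg in truck 6; 67 kg remain.
Put 42 kg in truck 4; 2 kg remain.
Put 103 kg in truck 7; 97 kg remain.
Put 123 kg in truck 8; 77 kg remain.

8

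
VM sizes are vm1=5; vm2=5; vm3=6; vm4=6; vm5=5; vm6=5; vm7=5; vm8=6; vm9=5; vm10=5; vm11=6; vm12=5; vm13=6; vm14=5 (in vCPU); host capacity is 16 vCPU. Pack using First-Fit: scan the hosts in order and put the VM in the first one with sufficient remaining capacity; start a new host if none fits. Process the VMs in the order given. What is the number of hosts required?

5 hosts

host 1: place vm1 (5 vCPU), 11 vCPU left
host 1: place vm2 (5 vCPU), 6 vCPU left
host 1: place vm3 (6 vCPU), 0 vCPU left
host 2: place vm4 (6 vCPU), 10 vCPU left
host 2: place vm5 (5 vCPU), 5 vCPU left
host 2: place vm6 (5 vCPU), 0 vCPU left
host 3: place vm7 (5 vCPU), 11 vCPU left
host 3: place vm8 (6 vCPU), 5 vCPU left
host 3: place vm9 (5 vCPU), 0 vCPU left
host 4: place vm10 (5 vCPU), 11 vCPU left
host 4: place vm11 (6 vCPU), 5 vCPU left
host 4: place vm12 (5 vCPU), 0 vCPU left
host 5: place vm13 (6 vCPU), 10 vCPU left
host 5: place vm14 (5 vCPU), 5 vCPU left
Final hosts: [5,5,6] [6,5,5] [5,6,5] [5,6,5] [6,5].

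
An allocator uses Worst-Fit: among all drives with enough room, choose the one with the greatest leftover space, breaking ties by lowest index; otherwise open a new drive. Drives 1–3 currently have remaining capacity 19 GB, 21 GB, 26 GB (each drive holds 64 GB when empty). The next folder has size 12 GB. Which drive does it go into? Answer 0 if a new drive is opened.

3

Drives with room: drive 1 (19 GB), drive 2 (21 GB), drive 3 (26 GB).
Most room is drive 3 with 26 GB free.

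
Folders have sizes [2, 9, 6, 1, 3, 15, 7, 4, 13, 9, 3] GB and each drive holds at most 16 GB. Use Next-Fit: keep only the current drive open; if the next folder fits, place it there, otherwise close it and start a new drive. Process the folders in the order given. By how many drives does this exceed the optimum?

Next-Fit: [2,9] [6,1,3] [15] [7,4] [13] [9,3] → 6 drives.
Total size 72 GB; any packing needs at least ⌈72/16⌉ = 5 drives.
An optimal packing achieves that bound: [15,1] [13,3] [9,7] [9,6] [4,3,2] → 5 drives.
Excess: 6 − 5 = 1.

1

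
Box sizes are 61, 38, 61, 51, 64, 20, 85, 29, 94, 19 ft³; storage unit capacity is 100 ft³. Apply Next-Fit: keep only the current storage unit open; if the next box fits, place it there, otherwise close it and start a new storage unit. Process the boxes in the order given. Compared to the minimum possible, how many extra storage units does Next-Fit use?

Next-Fit: [61,38] [61] [51] [64,20] [85] [29] [94] [19] → 8 storage units.
Total size 522 ft³; any packing needs at least ⌈522/100⌉ = 6 storage units.
An optimal packing achieves that bound: [94] [85] [64,29] [61,38] [61,20,19] [51] → 6 storage units.
Excess: 8 − 6 = 2.

2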